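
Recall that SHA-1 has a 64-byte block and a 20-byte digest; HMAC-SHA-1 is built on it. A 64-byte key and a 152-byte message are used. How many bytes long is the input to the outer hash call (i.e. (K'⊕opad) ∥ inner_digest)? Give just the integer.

84

Key is 64 ≤ 64 bytes, zero-padded: |K'| = 64.
Outer input = (K'⊕opad) ∥ H(inner) → 64 + 20 = 84 bytes.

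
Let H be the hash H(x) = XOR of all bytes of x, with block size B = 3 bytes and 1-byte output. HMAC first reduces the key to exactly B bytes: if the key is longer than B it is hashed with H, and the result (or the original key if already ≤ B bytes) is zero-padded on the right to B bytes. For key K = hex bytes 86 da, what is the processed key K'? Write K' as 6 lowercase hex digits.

Key hex bytes 86 da is 2 bytes ≤ B = 3; zero-pad to 3 bytes: K' = 86 da 00.

86da00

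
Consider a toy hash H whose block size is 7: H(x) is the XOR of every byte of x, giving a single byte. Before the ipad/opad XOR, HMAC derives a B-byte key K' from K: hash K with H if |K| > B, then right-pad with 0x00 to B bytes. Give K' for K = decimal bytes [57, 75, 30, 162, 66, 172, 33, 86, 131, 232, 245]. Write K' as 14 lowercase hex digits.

c9000000000000

|K| = 11 > B = 7, so first hash the key.
H(K): XOR 39⊕4b⊕1e⊕a2⊕42⊕ac⊕21⊕56⊕83⊕e8⊕f5 = c9.
Zero-pad H(K) = c9 to 7 bytes: K' = c9 00 00 00 00 00 00.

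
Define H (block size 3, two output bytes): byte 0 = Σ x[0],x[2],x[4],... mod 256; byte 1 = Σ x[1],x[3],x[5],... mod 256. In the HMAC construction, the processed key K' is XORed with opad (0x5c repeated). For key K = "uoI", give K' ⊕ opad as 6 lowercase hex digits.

Key "uoI" = 75 6f 49 is exactly B = 3 bytes: K' = 75 6f 49.
XOR each byte with 0x5c: 75⊕5c=29, 6f⊕5c=33, 49⊕5c=15.

293315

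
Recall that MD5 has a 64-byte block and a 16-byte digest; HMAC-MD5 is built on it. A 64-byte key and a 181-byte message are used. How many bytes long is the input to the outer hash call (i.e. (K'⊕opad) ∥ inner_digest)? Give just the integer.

Key is 64 ≤ 64 bytes, zero-padded: |K'| = 64.
Outer input = (K'⊕opad) ∥ H(inner) → 64 + 16 = 80 bytes.

80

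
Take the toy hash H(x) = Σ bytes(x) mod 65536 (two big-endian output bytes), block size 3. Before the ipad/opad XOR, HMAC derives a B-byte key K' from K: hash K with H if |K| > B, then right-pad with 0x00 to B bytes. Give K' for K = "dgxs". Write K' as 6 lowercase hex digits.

|K| = 4 > B = 3, so first hash the key.
H(K): sum = 100+103+120+115 = 438 → 01 b6.
Zero-pad H(K) = 01 b6 to 3 bytes: K' = 01 b6 00.

01b600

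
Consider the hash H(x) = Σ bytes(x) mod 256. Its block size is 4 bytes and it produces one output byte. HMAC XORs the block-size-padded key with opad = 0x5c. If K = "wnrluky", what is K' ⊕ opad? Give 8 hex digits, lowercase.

405c5c5c

Key "wnrluky" = 77 6e 72 6c 75 6b 79 is 7 bytes > B = 4, so hash it first: H(key) = 1c, then zero-pad to 4 bytes: K' = 1c 00 00 00.
XOR each byte with 0x5c: 1c⊕5c=40, 00⊕5c=5c, 00⊕5c=5c, 00⊕5c=5c.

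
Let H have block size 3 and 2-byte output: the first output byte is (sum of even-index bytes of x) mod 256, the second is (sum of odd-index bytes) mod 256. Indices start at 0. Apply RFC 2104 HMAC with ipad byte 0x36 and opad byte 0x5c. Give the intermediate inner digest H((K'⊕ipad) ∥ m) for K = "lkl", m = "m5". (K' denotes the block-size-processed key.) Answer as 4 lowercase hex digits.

Key "lkl" = 6c 6b 6c is exactly B = 3 bytes: K' = 6c 6b 6c.
K' ⊕ ipad = 5a 5d 5a.
Inner input = 5a 5d 5a ∥ 6d 35.
Inner hash: even-index sum = 233 mod 256 = 233; odd-index sum = 202 mod 256 = 202 → e9 ca.

e9ca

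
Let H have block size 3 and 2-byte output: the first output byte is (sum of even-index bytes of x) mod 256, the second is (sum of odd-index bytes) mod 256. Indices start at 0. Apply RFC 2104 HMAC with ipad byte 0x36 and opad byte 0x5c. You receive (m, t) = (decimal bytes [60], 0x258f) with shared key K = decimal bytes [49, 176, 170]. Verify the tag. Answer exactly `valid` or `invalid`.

valid

Key decimal bytes [49, 176, 170] = 31 b0 aa is exactly B = 3 bytes: K' = 31 b0 aa.
K' ⊕ ipad = 07 86 9c; K' ⊕ opad = 6d ec f6.
Inner hash: even-index sum = 163 mod 256 = 163; odd-index sum = 194 mod 256 = 194 → a3 c2.
Outer hash (recomputed tag): even-index sum = 549 mod 256 = 37; odd-index sum = 399 mod 256 = 143 → 25 8f.
Recomputed tag = 258f; claimed = 258f → match.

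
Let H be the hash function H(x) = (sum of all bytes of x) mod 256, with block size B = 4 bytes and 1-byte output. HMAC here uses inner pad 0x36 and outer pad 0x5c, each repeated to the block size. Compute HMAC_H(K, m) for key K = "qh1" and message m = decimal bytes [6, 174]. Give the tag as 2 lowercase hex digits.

Key "qh1" = 71 68 31 is 3 bytes ≤ B = 4; zero-pad to 4 bytes: K' = 71 68 31 00.
K' ⊕ ipad = 47 5e 07 36.  K' ⊕ opad = 2d 34 6d 5c.
Inner input = (K'⊕ipad) ∥ m = 47 5e 07 36 ∥ 06 ae.
Inner hash: sum = 71+94+7+54+6+174 = 406; mod 256 = 150 → 96.
Outer input = (K'⊕opad) ∥ inner = 2d 34 6d 5c ∥ 96.
Outer hash (tag): sum = 45+52+109+92+150 = 448; mod 256 = 192 → c0.

c0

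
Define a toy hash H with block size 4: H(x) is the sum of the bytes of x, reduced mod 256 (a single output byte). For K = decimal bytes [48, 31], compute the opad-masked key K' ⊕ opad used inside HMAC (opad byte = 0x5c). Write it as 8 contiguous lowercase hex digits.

6c435c5c

Key decimal bytes [48, 31] = 30 1f is 2 bytes ≤ B = 4; zero-pad to 4 bytes: K' = 30 1f 00 00.
XOR each byte with 0x5c: 30⊕5c=6c, 1f⊕5c=43, 00⊕5c=5c, 00⊕5c=5c.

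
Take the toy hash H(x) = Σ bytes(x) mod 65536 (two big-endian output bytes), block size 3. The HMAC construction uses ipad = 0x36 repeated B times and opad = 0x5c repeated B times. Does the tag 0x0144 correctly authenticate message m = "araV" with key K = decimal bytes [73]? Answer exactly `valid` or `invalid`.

valid

Key decimal bytes [73] = 49 is 1 byte ≤ B = 3; zero-pad to 3 bytes: K' = 49 00 00.
K' ⊕ ipad = 7f 36 36; K' ⊕ opad = 15 5c 5c.
Inner hash: sum = 127+54+54+97+114+97+86 = 629 → 02 75.
Outer hash (recomputed tag): sum = 21+92+92+2+117 = 324 → 01 44.
Recomputed tag = 0144; claimed = 0144 → match.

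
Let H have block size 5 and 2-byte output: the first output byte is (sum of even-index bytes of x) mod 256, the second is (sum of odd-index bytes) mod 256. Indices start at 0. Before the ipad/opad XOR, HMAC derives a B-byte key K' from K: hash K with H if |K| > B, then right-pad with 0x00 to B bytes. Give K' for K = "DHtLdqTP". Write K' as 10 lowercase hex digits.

|K| = 8 > B = 5, so first hash the key.
H(K): even-index sum = 368 mod 256 = 112; odd-index sum = 341 mod 256 = 85 → 70 55.
Zero-pad H(K) = 70 55 to 5 bytes: K' = 70 55 00 00 00.

7055000000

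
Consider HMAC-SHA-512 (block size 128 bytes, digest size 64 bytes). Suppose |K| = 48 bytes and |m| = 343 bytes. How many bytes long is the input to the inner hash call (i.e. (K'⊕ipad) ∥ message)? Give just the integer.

Key is 48 ≤ 128 bytes, zero-padded: |K'| = 128.
Inner input = (K'⊕ipad) ∥ m → 128 + 343 = 471 bytes.

471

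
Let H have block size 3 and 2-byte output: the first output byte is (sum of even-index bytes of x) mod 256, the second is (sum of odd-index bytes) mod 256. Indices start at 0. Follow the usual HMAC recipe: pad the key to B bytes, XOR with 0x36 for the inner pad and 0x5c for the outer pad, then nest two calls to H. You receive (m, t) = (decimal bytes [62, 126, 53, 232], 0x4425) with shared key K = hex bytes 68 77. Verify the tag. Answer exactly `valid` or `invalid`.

valid

Key hex bytes 68 77 is 2 bytes ≤ B = 3; zero-pad to 3 bytes: K' = 68 77 00.
K' ⊕ ipad = 5e 41 36; K' ⊕ opad = 34 2b 5c.
Inner hash: even-index sum = 506 mod 256 = 250; odd-index sum = 180 mod 256 = 180 → fa b4.
Outer hash (recomputed tag): even-index sum = 324 mod 256 = 68; odd-index sum = 293 mod 256 = 37 → 44 25.
Recomputed tag = 4425; claimed = 4425 → match.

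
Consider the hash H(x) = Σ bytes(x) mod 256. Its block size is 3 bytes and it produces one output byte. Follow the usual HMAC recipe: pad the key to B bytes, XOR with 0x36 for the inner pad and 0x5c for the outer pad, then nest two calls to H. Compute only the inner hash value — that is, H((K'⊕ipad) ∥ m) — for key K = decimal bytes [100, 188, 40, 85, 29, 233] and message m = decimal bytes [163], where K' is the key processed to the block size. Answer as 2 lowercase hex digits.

a4

Key decimal bytes [100, 188, 40, 85, 29, 233] = 64 bc 28 55 1d e9 is 6 bytes > B = 3, so hash it first: H(key) = a3, then zero-pad to 3 bytes: K' = a3 00 00.
K' ⊕ ipad = 95 36 36.
Inner input = 95 36 36 ∥ a3.
Inner hash: sum = 149+54+54+163 = 420; mod 256 = 164 → a4.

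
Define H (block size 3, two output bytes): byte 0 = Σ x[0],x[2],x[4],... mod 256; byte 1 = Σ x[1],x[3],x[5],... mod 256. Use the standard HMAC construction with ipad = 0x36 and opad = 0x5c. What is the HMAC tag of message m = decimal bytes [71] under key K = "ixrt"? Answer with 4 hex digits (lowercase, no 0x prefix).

04d3

Key "ixrt" = 69 78 72 74 is 4 bytes > B = 3, so hash it first: H(key) = db ec, then zero-pad to 3 bytes: K' = db ec 00.
K' ⊕ ipad = ed da 36.  K' ⊕ opad = 87 b0 5c.
Inner input = (K'⊕ipad) ∥ m = ed da 36 ∥ 47.
Inner hash: even-index sum = 291 mod 256 = 35; odd-index sum = 289 mod 256 = 33 → 23 21.
Outer input = (K'⊕opad) ∥ inner = 87 b0 5c ∥ 23 21.
Outer hash (tag): even-index sum = 260 mod 256 = 4; odd-index sum = 211 mod 256 = 211 → 04 d3.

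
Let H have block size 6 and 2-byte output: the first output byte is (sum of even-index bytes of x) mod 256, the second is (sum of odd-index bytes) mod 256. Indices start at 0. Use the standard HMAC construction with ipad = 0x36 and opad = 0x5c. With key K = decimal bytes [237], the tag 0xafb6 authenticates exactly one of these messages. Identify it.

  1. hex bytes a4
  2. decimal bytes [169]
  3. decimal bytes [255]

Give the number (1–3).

3

Key decimal bytes [237] = ed is 1 byte ≤ B = 6; zero-pad to 6 bytes: K' = ed 00 00 00 00 00.
K' ⊕ ipad = db 36 36 36 36 36; K' ⊕ opad = b1 5c 5c 5c 5c 5c.
m1: inner = H(db 36 36 36 36 36 a4) = eb a2; tag = H(b1 5c 5c 5c 5c 5c eb a2) = 54b6
m2: inner = H(db 36 36 36 36 36 a9) = f0 a2; tag = H(b1 5c 5c 5c 5c 5c f0 a2) = 59b6
m3: inner = H(db 36 36 36 36 36 ff) = 46 a2; tag = H(b1 5c 5c 5c 5c 5c 46 a2) = afb6 ← matches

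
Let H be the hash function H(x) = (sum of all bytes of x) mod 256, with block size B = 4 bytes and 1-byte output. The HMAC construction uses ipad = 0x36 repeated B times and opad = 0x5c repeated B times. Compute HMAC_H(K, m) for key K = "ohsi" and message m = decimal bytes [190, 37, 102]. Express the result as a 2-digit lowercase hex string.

6f

Key "ohsi" = 6f 68 73 69 is exactly B = 4 bytes: K' = 6f 68 73 69.
K' ⊕ ipad = 59 5e 45 5f.  K' ⊕ opad = 33 34 2f 35.
Inner input = (K'⊕ipad) ∥ m = 59 5e 45 5f ∥ be 25 66.
Inner hash: sum = 89+94+69+95+190+37+102 = 676; mod 256 = 164 → a4.
Outer input = (K'⊕opad) ∥ inner = 33 34 2f 35 ∥ a4.
Outer hash (tag): sum = 51+52+47+53+164 = 367; mod 256 = 111 → 6f.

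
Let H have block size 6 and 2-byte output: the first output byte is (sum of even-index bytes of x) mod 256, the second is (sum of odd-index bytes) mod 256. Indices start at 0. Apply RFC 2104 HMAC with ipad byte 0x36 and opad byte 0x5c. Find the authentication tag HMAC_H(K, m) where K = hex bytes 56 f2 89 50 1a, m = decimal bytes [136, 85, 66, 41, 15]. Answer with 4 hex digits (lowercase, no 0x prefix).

49f4

Key hex bytes 56 f2 89 50 1a is 5 bytes ≤ B = 6; zero-pad to 6 bytes: K' = 56 f2 89 50 1a 00.
K' ⊕ ipad = 60 c4 bf 66 2c 36.  K' ⊕ opad = 0a ae d5 0c 46 5c.
Inner input = (K'⊕ipad) ∥ m = 60 c4 bf 66 2c 36 ∥ 88 55 42 29 0f.
Inner hash: even-index sum = 548 mod 256 = 36; odd-index sum = 478 mod 256 = 222 → 24 de.
Outer input = (K'⊕opad) ∥ inner = 0a ae d5 0c 46 5c ∥ 24 de.
Outer hash (tag): even-index sum = 329 mod 256 = 73; odd-index sum = 500 mod 256 = 244 → 49 f4.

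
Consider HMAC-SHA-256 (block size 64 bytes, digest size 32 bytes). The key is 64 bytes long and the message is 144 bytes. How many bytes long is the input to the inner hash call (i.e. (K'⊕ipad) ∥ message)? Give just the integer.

Key is 64 ≤ 64 bytes, zero-padded: |K'| = 64.
Inner input = (K'⊕ipad) ∥ m → 64 + 144 = 208 bytes.

208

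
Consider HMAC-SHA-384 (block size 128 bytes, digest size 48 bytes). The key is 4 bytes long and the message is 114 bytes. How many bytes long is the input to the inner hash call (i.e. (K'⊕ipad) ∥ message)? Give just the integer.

Key is 4 ≤ 128 bytes, zero-padded: |K'| = 128.
Inner input = (K'⊕ipad) ∥ m → 128 + 114 = 242 bytes.

242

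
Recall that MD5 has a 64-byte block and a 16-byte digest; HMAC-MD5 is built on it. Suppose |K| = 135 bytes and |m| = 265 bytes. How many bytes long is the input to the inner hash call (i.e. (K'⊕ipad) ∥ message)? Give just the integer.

Key is 135 > 64 bytes, so it is hashed to 16 bytes then zero-padded to 64: |K'| = 64.
Inner input = (K'⊕ipad) ∥ m → 64 + 265 = 329 bytes.

329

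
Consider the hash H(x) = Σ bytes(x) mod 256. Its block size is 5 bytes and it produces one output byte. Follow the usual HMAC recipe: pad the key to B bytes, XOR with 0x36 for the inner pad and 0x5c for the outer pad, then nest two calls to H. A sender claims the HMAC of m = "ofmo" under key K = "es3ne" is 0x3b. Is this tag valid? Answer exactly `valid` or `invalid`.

valid

Key "es3ne" = 65 73 33 6e 65 is exactly B = 5 bytes: K' = 65 73 33 6e 65.
K' ⊕ ipad = 53 45 05 58 53; K' ⊕ opad = 39 2f 6f 32 39.
Inner hash: sum = 83+69+5+88+83+111+102+109+111 = 761; mod 256 = 249 → f9.
Outer hash (recomputed tag): sum = 57+47+111+50+57+249 = 571; mod 256 = 59 → 3b.
Recomputed tag = 3b; claimed = 3b → match.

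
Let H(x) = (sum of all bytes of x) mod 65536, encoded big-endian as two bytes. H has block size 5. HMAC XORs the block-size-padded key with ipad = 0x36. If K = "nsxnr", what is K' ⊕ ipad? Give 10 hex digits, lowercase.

Key "nsxnr" = 6e 73 78 6e 72 is exactly B = 5 bytes: K' = 6e 73 78 6e 72.
XOR each byte with 0x36: 6e⊕36=58, 73⊕36=45, 78⊕36=4e, 6e⊕36=58, 72⊕36=44.

58454e5844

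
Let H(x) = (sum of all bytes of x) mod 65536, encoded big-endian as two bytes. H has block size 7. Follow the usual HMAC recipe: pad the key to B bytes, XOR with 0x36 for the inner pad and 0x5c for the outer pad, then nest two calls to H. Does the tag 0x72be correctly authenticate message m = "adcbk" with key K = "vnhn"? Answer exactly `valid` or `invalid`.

invalid

Key "vnhn" = 76 6e 68 6e is 4 bytes ≤ B = 7; zero-pad to 7 bytes: K' = 76 6e 68 6e 00 00 00.
K' ⊕ ipad = 40 58 5e 58 36 36 36; K' ⊕ opad = 2a 32 34 32 5c 5c 5c.
Inner hash: sum = 64+88+94+88+54+54+54+97+100+99+98+107 = 997 → 03 e5.
Outer hash (recomputed tag): sum = 42+50+52+50+92+92+92+3+229 = 702 → 02 be.
Recomputed tag = 02be; claimed = 72be → mismatch.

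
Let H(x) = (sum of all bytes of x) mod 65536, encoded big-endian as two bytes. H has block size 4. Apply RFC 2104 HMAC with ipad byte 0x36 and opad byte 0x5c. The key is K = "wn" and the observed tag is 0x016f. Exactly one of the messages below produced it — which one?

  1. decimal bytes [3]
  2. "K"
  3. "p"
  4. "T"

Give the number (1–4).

4

Key "wn" = 77 6e is 2 bytes ≤ B = 4; zero-pad to 4 bytes: K' = 77 6e 00 00.
K' ⊕ ipad = 41 58 36 36; K' ⊕ opad = 2b 32 5c 5c.
m1: inner = H(41 58 36 36 03) = 01 08; tag = H(2b 32 5c 5c 01 08) = 011e
m2: inner = H(41 58 36 36 4b) = 01 50; tag = H(2b 32 5c 5c 01 50) = 0166
m3: inner = H(41 58 36 36 70) = 01 75; tag = H(2b 32 5c 5c 01 75) = 018b
m4: inner = H(41 58 36 36 54) = 01 59; tag = H(2b 32 5c 5c 01 59) = 016f ← matches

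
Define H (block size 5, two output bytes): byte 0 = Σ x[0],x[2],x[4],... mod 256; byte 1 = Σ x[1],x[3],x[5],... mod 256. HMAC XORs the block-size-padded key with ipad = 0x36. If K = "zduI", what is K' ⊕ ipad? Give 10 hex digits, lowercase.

Key "zduI" = 7a 64 75 49 is 4 bytes ≤ B = 5; zero-pad to 5 bytes: K' = 7a 64 75 49 00.
XOR each byte with 0x36: 7a⊕36=4c, 64⊕36=52, 75⊕36=43, 49⊕36=7f, 00⊕36=36.

4c52437f36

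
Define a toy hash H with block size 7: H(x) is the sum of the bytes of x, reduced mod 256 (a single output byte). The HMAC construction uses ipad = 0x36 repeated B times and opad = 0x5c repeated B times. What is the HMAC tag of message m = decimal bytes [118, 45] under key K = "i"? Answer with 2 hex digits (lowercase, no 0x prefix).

a3

Key "i" = 69 is 1 byte ≤ B = 7; zero-pad to 7 bytes: K' = 69 00 00 00 00 00 00.
K' ⊕ ipad = 5f 36 36 36 36 36 36.  K' ⊕ opad = 35 5c 5c 5c 5c 5c 5c.
Inner input = (K'⊕ipad) ∥ m = 5f 36 36 36 36 36 36 ∥ 76 2d.
Inner hash: sum = 95+54+54+54+54+54+54+118+45 = 582; mod 256 = 70 → 46.
Outer input = (K'⊕opad) ∥ inner = 35 5c 5c 5c 5c 5c 5c ∥ 46.
Outer hash (tag): sum = 53+92+92+92+92+92+92+70 = 675; mod 256 = 163 → a3.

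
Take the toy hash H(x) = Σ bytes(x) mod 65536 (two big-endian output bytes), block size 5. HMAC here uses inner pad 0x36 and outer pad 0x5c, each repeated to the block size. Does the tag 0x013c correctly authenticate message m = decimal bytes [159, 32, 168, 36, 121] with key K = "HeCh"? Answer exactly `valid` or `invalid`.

Key "HeCh" = 48 65 43 68 is 4 bytes ≤ B = 5; zero-pad to 5 bytes: K' = 48 65 43 68 00.
K' ⊕ ipad = 7e 53 75 5e 36; K' ⊕ opad = 14 39 1f 34 5c.
Inner hash: sum = 126+83+117+94+54+159+32+168+36+121 = 990 → 03 de.
Outer hash (recomputed tag): sum = 20+57+31+52+92+3+222 = 477 → 01 dd.
Recomputed tag = 01dd; claimed = 013c → mismatch.

invalid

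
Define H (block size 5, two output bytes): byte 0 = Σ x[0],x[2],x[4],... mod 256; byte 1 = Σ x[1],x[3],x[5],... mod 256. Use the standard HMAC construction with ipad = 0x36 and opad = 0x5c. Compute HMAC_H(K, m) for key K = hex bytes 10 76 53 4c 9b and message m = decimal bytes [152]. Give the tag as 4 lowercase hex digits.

7472

Key hex bytes 10 76 53 4c 9b is exactly B = 5 bytes: K' = 10 76 53 4c 9b.
K' ⊕ ipad = 26 40 65 7a ad.  K' ⊕ opad = 4c 2a 0f 10 c7.
Inner input = (K'⊕ipad) ∥ m = 26 40 65 7a ad ∥ 98.
Inner hash: even-index sum = 312 mod 256 = 56; odd-index sum = 338 mod 256 = 82 → 38 52.
Outer input = (K'⊕opad) ∥ inner = 4c 2a 0f 10 c7 ∥ 38 52.
Outer hash (tag): even-index sum = 372 mod 256 = 116; odd-index sum = 114 mod 256 = 114 → 74 72.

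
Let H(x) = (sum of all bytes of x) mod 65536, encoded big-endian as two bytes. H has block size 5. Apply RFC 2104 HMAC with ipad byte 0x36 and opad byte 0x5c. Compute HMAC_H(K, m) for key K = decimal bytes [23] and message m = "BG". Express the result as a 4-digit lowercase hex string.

023e

Key decimal bytes [23] = 17 is 1 byte ≤ B = 5; zero-pad to 5 bytes: K' = 17 00 00 00 00.
K' ⊕ ipad = 21 36 36 36 36.  K' ⊕ opad = 4b 5c 5c 5c 5c.
Inner input = (K'⊕ipad) ∥ m = 21 36 36 36 36 ∥ 42 47.
Inner hash: sum = 33+54+54+54+54+66+71 = 386 → 01 82.
Outer input = (K'⊕opad) ∥ inner = 4b 5c 5c 5c 5c ∥ 01 82.
Outer hash (tag): sum = 75+92+92+92+92+1+130 = 574 → 02 3e.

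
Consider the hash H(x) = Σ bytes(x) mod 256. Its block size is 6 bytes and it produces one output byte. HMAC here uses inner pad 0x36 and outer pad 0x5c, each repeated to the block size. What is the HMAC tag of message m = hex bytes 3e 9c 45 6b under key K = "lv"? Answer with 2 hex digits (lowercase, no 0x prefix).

Key "lv" = 6c 76 is 2 bytes ≤ B = 6; zero-pad to 6 bytes: K' = 6c 76 00 00 00 00.
K' ⊕ ipad = 5a 40 36 36 36 36.  K' ⊕ opad = 30 2a 5c 5c 5c 5c.
Inner input = (K'⊕ipad) ∥ m = 5a 40 36 36 36 36 ∥ 3e 9c 45 6b.
Inner hash: sum = 90+64+54+54+54+54+62+156+69+107 = 764; mod 256 = 252 → fc.
Outer input = (K'⊕opad) ∥ inner = 30 2a 5c 5c 5c 5c ∥ fc.
Outer hash (tag): sum = 48+42+92+92+92+92+252 = 710; mod 256 = 198 → c6.

c6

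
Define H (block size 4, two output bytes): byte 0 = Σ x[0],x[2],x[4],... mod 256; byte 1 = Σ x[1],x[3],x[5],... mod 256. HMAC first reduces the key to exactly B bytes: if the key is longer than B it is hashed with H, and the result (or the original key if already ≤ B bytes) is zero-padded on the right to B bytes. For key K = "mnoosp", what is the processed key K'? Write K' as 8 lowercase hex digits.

4f4d0000

|K| = 6 > B = 4, so first hash the key.
H(K): even-index sum = 335 mod 256 = 79; odd-index sum = 333 mod 256 = 77 → 4f 4d.
Zero-pad H(K) = 4f 4d to 4 bytes: K' = 4f 4d 00 00.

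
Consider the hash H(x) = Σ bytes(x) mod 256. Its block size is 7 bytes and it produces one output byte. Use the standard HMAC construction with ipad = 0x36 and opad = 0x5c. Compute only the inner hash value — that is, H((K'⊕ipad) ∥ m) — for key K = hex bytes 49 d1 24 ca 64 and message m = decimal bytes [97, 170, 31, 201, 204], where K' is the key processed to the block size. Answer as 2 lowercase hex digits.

Key hex bytes 49 d1 24 ca 64 is 5 bytes ≤ B = 7; zero-pad to 7 bytes: K' = 49 d1 24 ca 64 00 00.
K' ⊕ ipad = 7f e7 12 fc 52 36 36.
Inner input = 7f e7 12 fc 52 36 36 ∥ 61 aa 1f c9 cc.
Inner hash: sum = 127+231+18+252+82+54+54+97+170+31+201+204 = 1521; mod 256 = 241 → f1.

f1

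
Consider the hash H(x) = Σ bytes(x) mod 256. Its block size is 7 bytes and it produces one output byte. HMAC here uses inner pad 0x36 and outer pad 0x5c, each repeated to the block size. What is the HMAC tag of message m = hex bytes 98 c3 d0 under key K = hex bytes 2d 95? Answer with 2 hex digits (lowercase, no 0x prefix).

Key hex bytes 2d 95 is 2 bytes ≤ B = 7; zero-pad to 7 bytes: K' = 2d 95 00 00 00 00 00.
K' ⊕ ipad = 1b a3 36 36 36 36 36.  K' ⊕ opad = 71 c9 5c 5c 5c 5c 5c.
Inner input = (K'⊕ipad) ∥ m = 1b a3 36 36 36 36 36 ∥ 98 c3 d0.
Inner hash: sum = 27+163+54+54+54+54+54+152+195+208 = 1015; mod 256 = 247 → f7.
Outer input = (K'⊕opad) ∥ inner = 71 c9 5c 5c 5c 5c 5c ∥ f7.
Outer hash (tag): sum = 113+201+92+92+92+92+92+247 = 1021; mod 256 = 253 → fd.

fd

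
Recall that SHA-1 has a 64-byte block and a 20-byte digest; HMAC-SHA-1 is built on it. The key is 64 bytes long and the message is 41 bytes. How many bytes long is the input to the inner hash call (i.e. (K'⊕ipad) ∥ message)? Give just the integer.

Key is 64 ≤ 64 bytes, zero-padded: |K'| = 64.
Inner input = (K'⊕ipad) ∥ m → 64 + 41 = 105 bytes.

105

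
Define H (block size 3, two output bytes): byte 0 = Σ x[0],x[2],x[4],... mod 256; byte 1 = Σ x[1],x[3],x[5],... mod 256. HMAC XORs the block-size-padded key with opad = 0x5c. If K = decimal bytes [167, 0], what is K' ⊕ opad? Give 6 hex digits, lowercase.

fb5c5c

Key decimal bytes [167, 0] = a7 00 is 2 bytes ≤ B = 3; zero-pad to 3 bytes: K' = a7 00 00.
XOR each byte with 0x5c: a7⊕5c=fb, 00⊕5c=5c, 00⊕5c=5c.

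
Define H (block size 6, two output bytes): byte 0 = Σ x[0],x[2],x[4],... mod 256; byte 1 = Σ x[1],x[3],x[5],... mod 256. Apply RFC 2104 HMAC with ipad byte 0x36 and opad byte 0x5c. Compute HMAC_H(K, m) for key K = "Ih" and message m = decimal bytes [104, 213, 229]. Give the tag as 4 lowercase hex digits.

058b

Key "Ih" = 49 68 is 2 bytes ≤ B = 6; zero-pad to 6 bytes: K' = 49 68 00 00 00 00.
K' ⊕ ipad = 7f 5e 36 36 36 36.  K' ⊕ opad = 15 34 5c 5c 5c 5c.
Inner input = (K'⊕ipad) ∥ m = 7f 5e 36 36 36 36 ∥ 68 d5 e5.
Inner hash: even-index sum = 568 mod 256 = 56; odd-index sum = 415 mod 256 = 159 → 38 9f.
Outer input = (K'⊕opad) ∥ inner = 15 34 5c 5c 5c 5c ∥ 38 9f.
Outer hash (tag): even-index sum = 261 mod 256 = 5; odd-index sum = 395 mod 256 = 139 → 05 8b.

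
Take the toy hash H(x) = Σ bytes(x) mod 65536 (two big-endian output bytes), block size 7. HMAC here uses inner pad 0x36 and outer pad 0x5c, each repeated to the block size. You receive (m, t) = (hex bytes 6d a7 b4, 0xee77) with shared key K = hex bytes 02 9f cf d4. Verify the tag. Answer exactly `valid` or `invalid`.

Key hex bytes 02 9f cf d4 is 4 bytes ≤ B = 7; zero-pad to 7 bytes: K' = 02 9f cf d4 00 00 00.
K' ⊕ ipad = 34 a9 f9 e2 36 36 36; K' ⊕ opad = 5e c3 93 88 5c 5c 5c.
Inner hash: sum = 52+169+249+226+54+54+54+109+167+180 = 1314 → 05 22.
Outer hash (recomputed tag): sum = 94+195+147+136+92+92+92+5+34 = 887 → 03 77.
Recomputed tag = 0377; claimed = ee77 → mismatch.

invalid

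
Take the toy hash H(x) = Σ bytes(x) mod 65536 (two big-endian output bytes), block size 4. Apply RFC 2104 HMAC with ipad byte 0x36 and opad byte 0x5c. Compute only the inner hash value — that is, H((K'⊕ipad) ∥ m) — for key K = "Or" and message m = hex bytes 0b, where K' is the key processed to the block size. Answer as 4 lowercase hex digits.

0134

Key "Or" = 4f 72 is 2 bytes ≤ B = 4; zero-pad to 4 bytes: K' = 4f 72 00 00.
K' ⊕ ipad = 79 44 36 36.
Inner input = 79 44 36 36 ∥ 0b.
Inner hash: sum = 121+68+54+54+11 = 308 → 01 34.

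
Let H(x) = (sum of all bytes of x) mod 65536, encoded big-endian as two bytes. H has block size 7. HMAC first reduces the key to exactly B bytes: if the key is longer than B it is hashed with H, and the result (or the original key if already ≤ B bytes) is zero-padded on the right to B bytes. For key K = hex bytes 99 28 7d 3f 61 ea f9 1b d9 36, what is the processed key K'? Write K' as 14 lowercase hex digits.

04eb0000000000

|K| = 10 > B = 7, so first hash the key.
H(K): sum = 153+40+125+63+97+234+249+27+217+54 = 1259 → 04 eb.
Zero-pad H(K) = 04 eb to 7 bytes: K' = 04 eb 00 00 00 00 00.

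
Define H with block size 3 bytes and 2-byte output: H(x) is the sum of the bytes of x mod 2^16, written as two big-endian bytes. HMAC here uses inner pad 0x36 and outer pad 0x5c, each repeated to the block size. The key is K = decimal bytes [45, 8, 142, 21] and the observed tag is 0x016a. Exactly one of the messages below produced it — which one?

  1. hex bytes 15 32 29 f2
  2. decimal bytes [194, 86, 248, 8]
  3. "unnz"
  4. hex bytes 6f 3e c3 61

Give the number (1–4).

4

Key decimal bytes [45, 8, 142, 21] = 2d 08 8e 15 is 4 bytes > B = 3, so hash it first: H(key) = 00 d8, then zero-pad to 3 bytes: K' = 00 d8 00.
K' ⊕ ipad = 36 ee 36; K' ⊕ opad = 5c 84 5c.
m1: inner = H(36 ee 36 15 32 29 f2) = 02 bc; tag = H(5c 84 5c 02 bc) = 01fa
m2: inner = H(36 ee 36 c2 56 f8 08) = 03 72; tag = H(5c 84 5c 03 72) = 01b1
m3: inner = H(36 ee 36 75 6e 6e 7a) = 03 25; tag = H(5c 84 5c 03 25) = 0164
m4: inner = H(36 ee 36 6f 3e c3 61) = 03 2b; tag = H(5c 84 5c 03 2b) = 016a ← matches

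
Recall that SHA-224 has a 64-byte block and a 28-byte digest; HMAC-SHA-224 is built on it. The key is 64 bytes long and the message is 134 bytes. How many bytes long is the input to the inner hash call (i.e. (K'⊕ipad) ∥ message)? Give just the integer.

Key is 64 ≤ 64 bytes, zero-padded: |K'| = 64.
Inner input = (K'⊕ipad) ∥ m → 64 + 134 = 198 bytes.

198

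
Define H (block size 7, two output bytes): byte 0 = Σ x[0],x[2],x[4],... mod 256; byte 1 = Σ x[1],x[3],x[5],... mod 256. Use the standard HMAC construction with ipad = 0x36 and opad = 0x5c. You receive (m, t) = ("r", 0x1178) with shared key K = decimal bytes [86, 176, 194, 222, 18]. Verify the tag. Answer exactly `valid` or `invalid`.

Key decimal bytes [86, 176, 194, 222, 18] = 56 b0 c2 de 12 is 5 bytes ≤ B = 7; zero-pad to 7 bytes: K' = 56 b0 c2 de 12 00 00.
K' ⊕ ipad = 60 86 f4 e8 24 36 36; K' ⊕ opad = 0a ec 9e 82 4e 5c 5c.
Inner hash: even-index sum = 430 mod 256 = 174; odd-index sum = 534 mod 256 = 22 → ae 16.
Outer hash (recomputed tag): even-index sum = 360 mod 256 = 104; odd-index sum = 632 mod 256 = 120 → 68 78.
Recomputed tag = 6878; claimed = 1178 → mismatch.

invalid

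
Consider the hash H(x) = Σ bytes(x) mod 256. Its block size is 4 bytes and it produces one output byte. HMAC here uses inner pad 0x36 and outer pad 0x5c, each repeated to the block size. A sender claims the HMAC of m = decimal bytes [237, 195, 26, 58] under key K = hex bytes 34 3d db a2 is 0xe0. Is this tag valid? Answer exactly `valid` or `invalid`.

valid

Key hex bytes 34 3d db a2 is exactly B = 4 bytes: K' = 34 3d db a2.
K' ⊕ ipad = 02 0b ed 94; K' ⊕ opad = 68 61 87 fe.
Inner hash: sum = 2+11+237+148+237+195+26+58 = 914; mod 256 = 146 → 92.
Outer hash (recomputed tag): sum = 104+97+135+254+146 = 736; mod 256 = 224 → e0.
Recomputed tag = e0; claimed = e0 → match.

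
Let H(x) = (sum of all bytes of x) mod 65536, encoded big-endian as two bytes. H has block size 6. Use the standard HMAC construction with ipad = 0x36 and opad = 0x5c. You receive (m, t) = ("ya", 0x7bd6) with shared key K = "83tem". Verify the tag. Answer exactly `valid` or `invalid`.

Key "83tem" = 38 33 74 65 6d is 5 bytes ≤ B = 6; zero-pad to 6 bytes: K' = 38 33 74 65 6d 00.
K' ⊕ ipad = 0e 05 42 53 5b 36; K' ⊕ opad = 64 6f 28 39 31 5c.
Inner hash: sum = 14+5+66+83+91+54+121+97 = 531 → 02 13.
Outer hash (recomputed tag): sum = 100+111+40+57+49+92+2+19 = 470 → 01 d6.
Recomputed tag = 01d6; claimed = 7bd6 → mismatch.

invalid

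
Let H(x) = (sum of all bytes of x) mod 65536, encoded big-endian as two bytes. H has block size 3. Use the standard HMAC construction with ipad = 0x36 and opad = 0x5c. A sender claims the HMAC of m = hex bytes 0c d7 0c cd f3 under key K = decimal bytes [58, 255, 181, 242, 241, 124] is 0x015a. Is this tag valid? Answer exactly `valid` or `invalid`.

Key decimal bytes [58, 255, 181, 242, 241, 124] = 3a ff b5 f2 f1 7c is 6 bytes > B = 3, so hash it first: H(key) = 04 4d, then zero-pad to 3 bytes: K' = 04 4d 00.
K' ⊕ ipad = 32 7b 36; K' ⊕ opad = 58 11 5c.
Inner hash: sum = 50+123+54+12+215+12+205+243 = 914 → 03 92.
Outer hash (recomputed tag): sum = 88+17+92+3+146 = 346 → 01 5a.
Recomputed tag = 015a; claimed = 015a → match.

valid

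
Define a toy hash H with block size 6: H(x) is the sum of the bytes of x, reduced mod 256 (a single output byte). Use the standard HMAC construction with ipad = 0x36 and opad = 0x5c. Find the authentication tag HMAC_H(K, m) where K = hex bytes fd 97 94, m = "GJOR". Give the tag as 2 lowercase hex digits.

2a

Key hex bytes fd 97 94 is 3 bytes ≤ B = 6; zero-pad to 6 bytes: K' = fd 97 94 00 00 00.
K' ⊕ ipad = cb a1 a2 36 36 36.  K' ⊕ opad = a1 cb c8 5c 5c 5c.
Inner input = (K'⊕ipad) ∥ m = cb a1 a2 36 36 36 ∥ 47 4a 4f 52.
Inner hash: sum = 203+161+162+54+54+54+71+74+79+82 = 994; mod 256 = 226 → e2.
Outer input = (K'⊕opad) ∥ inner = a1 cb c8 5c 5c 5c ∥ e2.
Outer hash (tag): sum = 161+203+200+92+92+92+226 = 1066; mod 256 = 42 → 2a.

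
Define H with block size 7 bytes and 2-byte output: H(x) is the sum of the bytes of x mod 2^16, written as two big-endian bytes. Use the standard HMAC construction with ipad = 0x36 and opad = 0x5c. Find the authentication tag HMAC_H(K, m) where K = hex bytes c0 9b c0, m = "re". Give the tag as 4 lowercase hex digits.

Key hex bytes c0 9b c0 is 3 bytes ≤ B = 7; zero-pad to 7 bytes: K' = c0 9b c0 00 00 00 00.
K' ⊕ ipad = f6 ad f6 36 36 36 36.  K' ⊕ opad = 9c c7 9c 5c 5c 5c 5c.
Inner input = (K'⊕ipad) ∥ m = f6 ad f6 36 36 36 36 ∥ 72 65.
Inner hash: sum = 246+173+246+54+54+54+54+114+101 = 1096 → 04 48.
Outer input = (K'⊕opad) ∥ inner = 9c c7 9c 5c 5c 5c 5c ∥ 04 48.
Outer hash (tag): sum = 156+199+156+92+92+92+92+4+72 = 955 → 03 bb.

03bb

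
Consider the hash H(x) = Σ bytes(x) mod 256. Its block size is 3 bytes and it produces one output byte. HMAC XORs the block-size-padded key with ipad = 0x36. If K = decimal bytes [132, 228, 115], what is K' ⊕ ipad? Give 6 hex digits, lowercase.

b2d245

Key decimal bytes [132, 228, 115] = 84 e4 73 is exactly B = 3 bytes: K' = 84 e4 73.
XOR each byte with 0x36: 84⊕36=b2, e4⊕36=d2, 73⊕36=45.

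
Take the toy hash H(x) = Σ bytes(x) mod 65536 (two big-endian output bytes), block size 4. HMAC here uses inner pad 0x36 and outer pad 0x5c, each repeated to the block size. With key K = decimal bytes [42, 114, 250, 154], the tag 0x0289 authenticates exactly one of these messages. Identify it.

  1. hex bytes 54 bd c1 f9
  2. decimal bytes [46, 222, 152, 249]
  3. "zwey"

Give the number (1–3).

2

Key decimal bytes [42, 114, 250, 154] = 2a 72 fa 9a is exactly B = 4 bytes: K' = 2a 72 fa 9a.
K' ⊕ ipad = 1c 44 cc ac; K' ⊕ opad = 76 2e a6 c6.
m1: inner = H(1c 44 cc ac 54 bd c1 f9) = 04 a3; tag = H(76 2e a6 c6 04 a3) = 02b7
m2: inner = H(1c 44 cc ac 2e de 98 f9) = 04 75; tag = H(76 2e a6 c6 04 75) = 0289 ← matches
m3: inner = H(1c 44 cc ac 7a 77 65 79) = 03 a7; tag = H(76 2e a6 c6 03 a7) = 02ba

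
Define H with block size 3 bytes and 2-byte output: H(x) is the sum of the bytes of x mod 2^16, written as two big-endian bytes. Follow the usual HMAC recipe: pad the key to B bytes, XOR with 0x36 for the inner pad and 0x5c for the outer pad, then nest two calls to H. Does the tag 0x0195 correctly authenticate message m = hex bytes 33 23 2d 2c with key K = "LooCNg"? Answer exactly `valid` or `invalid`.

Key "LooCNg" = 4c 6f 6f 43 4e 67 is 6 bytes > B = 3, so hash it first: H(key) = 02 22, then zero-pad to 3 bytes: K' = 02 22 00.
K' ⊕ ipad = 34 14 36; K' ⊕ opad = 5e 7e 5c.
Inner hash: sum = 52+20+54+51+35+45+44 = 301 → 01 2d.
Outer hash (recomputed tag): sum = 94+126+92+1+45 = 358 → 01 66.
Recomputed tag = 0166; claimed = 0195 → mismatch.

invalid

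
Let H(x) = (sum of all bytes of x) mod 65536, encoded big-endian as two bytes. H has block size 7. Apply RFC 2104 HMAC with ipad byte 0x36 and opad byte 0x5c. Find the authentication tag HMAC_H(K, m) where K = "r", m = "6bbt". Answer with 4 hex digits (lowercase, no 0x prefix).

Key "r" = 72 is 1 byte ≤ B = 7; zero-pad to 7 bytes: K' = 72 00 00 00 00 00 00.
K' ⊕ ipad = 44 36 36 36 36 36 36.  K' ⊕ opad = 2e 5c 5c 5c 5c 5c 5c.
Inner input = (K'⊕ipad) ∥ m = 44 36 36 36 36 36 36 ∥ 36 62 62 74.
Inner hash: sum = 68+54+54+54+54+54+54+54+98+98+116 = 758 → 02 f6.
Outer input = (K'⊕opad) ∥ inner = 2e 5c 5c 5c 5c 5c 5c ∥ 02 f6.
Outer hash (tag): sum = 46+92+92+92+92+92+92+2+246 = 846 → 03 4e.

034e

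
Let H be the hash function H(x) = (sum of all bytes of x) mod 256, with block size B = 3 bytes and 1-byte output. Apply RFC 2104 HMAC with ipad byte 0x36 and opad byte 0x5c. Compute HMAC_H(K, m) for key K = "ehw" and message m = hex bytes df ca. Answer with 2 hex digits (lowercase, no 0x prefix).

33

Key "ehw" = 65 68 77 is exactly B = 3 bytes: K' = 65 68 77.
K' ⊕ ipad = 53 5e 41.  K' ⊕ opad = 39 34 2b.
Inner input = (K'⊕ipad) ∥ m = 53 5e 41 ∥ df ca.
Inner hash: sum = 83+94+65+223+202 = 667; mod 256 = 155 → 9b.
Outer input = (K'⊕opad) ∥ inner = 39 34 2b ∥ 9b.
Outer hash (tag): sum = 57+52+43+155 = 307; mod 256 = 51 → 33.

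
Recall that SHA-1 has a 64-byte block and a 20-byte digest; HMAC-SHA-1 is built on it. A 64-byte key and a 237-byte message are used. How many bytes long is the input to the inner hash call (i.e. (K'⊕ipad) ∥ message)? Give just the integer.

Key is 64 ≤ 64 bytes, zero-padded: |K'| = 64.
Inner input = (K'⊕ipad) ∥ m → 64 + 237 = 301 bytes.

301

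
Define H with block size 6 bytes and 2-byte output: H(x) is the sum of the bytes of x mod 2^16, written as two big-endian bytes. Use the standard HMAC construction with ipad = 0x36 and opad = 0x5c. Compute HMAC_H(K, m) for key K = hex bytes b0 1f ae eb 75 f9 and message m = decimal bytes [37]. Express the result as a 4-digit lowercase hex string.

Key hex bytes b0 1f ae eb 75 f9 is exactly B = 6 bytes: K' = b0 1f ae eb 75 f9.
K' ⊕ ipad = 86 29 98 dd 43 cf.  K' ⊕ opad = ec 43 f2 b7 29 a5.
Inner input = (K'⊕ipad) ∥ m = 86 29 98 dd 43 cf ∥ 25.
Inner hash: sum = 134+41+152+221+67+207+37 = 859 → 03 5b.
Outer input = (K'⊕opad) ∥ inner = ec 43 f2 b7 29 a5 ∥ 03 5b.
Outer hash (tag): sum = 236+67+242+183+41+165+3+91 = 1028 → 04 04.

0404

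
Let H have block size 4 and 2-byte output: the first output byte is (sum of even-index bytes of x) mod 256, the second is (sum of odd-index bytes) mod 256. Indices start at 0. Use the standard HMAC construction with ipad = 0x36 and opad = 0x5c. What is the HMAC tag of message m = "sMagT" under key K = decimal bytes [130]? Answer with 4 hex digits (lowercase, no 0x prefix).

Key decimal bytes [130] = 82 is 1 byte ≤ B = 4; zero-pad to 4 bytes: K' = 82 00 00 00.
K' ⊕ ipad = b4 36 36 36.  K' ⊕ opad = de 5c 5c 5c.
Inner input = (K'⊕ipad) ∥ m = b4 36 36 36 ∥ 73 4d 61 67 54.
Inner hash: even-index sum = 530 mod 256 = 18; odd-index sum = 288 mod 256 = 32 → 12 20.
Outer input = (K'⊕opad) ∥ inner = de 5c 5c 5c ∥ 12 20.
Outer hash (tag): even-index sum = 332 mod 256 = 76; odd-index sum = 216 mod 256 = 216 → 4c d8.

4cd8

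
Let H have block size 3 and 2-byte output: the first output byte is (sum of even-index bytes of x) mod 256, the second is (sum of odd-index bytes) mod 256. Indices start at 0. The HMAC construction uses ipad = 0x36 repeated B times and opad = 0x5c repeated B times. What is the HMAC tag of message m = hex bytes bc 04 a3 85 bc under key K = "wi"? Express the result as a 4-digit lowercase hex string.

Key "wi" = 77 69 is 2 bytes ≤ B = 3; zero-pad to 3 bytes: K' = 77 69 00.
K' ⊕ ipad = 41 5f 36.  K' ⊕ opad = 2b 35 5c.
Inner input = (K'⊕ipad) ∥ m = 41 5f 36 ∥ bc 04 a3 85 bc.
Inner hash: even-index sum = 256 mod 256 = 0; odd-index sum = 634 mod 256 = 122 → 00 7a.
Outer input = (K'⊕opad) ∥ inner = 2b 35 5c ∥ 00 7a.
Outer hash (tag): even-index sum = 257 mod 256 = 1; odd-index sum = 53 mod 256 = 53 → 01 35.

0135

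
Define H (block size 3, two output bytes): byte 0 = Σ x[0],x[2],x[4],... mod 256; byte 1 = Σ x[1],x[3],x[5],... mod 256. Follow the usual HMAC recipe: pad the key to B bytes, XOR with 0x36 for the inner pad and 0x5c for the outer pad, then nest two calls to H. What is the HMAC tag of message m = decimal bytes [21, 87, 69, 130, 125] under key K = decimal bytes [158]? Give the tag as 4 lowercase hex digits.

Key decimal bytes [158] = 9e is 1 byte ≤ B = 3; zero-pad to 3 bytes: K' = 9e 00 00.
K' ⊕ ipad = a8 36 36.  K' ⊕ opad = c2 5c 5c.
Inner input = (K'⊕ipad) ∥ m = a8 36 36 ∥ 15 57 45 82 7d.
Inner hash: even-index sum = 439 mod 256 = 183; odd-index sum = 269 mod 256 = 13 → b7 0d.
Outer input = (K'⊕opad) ∥ inner = c2 5c 5c ∥ b7 0d.
Outer hash (tag): even-index sum = 299 mod 256 = 43; odd-index sum = 275 mod 256 = 19 → 2b 13.

2b13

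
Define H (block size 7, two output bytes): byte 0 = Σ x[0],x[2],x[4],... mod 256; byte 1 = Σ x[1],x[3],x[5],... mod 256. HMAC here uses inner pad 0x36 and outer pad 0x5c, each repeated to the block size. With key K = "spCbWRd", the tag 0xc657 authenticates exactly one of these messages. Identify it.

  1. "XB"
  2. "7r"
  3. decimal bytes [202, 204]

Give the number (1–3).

2

Key "spCbWRd" = 73 70 43 62 57 52 64 is exactly B = 7 bytes: K' = 73 70 43 62 57 52 64.
K' ⊕ ipad = 45 46 75 54 61 64 52; K' ⊕ opad = 2f 2c 1f 3e 0b 0e 38.
m1: inner = H(45 46 75 54 61 64 52 58 42) = af 56; tag = H(2f 2c 1f 3e 0b 0e 38 af 56) = e727
m2: inner = H(45 46 75 54 61 64 52 37 72) = df 35; tag = H(2f 2c 1f 3e 0b 0e 38 df 35) = c657 ← matches
m3: inner = H(45 46 75 54 61 64 52 ca cc) = 39 c8; tag = H(2f 2c 1f 3e 0b 0e 38 39 c8) = 59b1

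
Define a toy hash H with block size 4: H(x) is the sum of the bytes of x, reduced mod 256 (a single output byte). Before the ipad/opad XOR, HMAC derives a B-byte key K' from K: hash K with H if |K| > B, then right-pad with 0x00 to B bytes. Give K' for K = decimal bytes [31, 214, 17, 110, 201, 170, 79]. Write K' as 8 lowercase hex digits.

|K| = 7 > B = 4, so first hash the key.
H(K): sum = 31+214+17+110+201+170+79 = 822; mod 256 = 54 → 36.
Zero-pad H(K) = 36 to 4 bytes: K' = 36 00 00 00.

36000000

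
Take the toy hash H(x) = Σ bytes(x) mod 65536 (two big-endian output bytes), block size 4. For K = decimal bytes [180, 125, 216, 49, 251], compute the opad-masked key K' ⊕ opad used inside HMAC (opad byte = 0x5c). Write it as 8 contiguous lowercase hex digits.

Key decimal bytes [180, 125, 216, 49, 251] = b4 7d d8 31 fb is 5 bytes > B = 4, so hash it first: H(key) = 03 35, then zero-pad to 4 bytes: K' = 03 35 00 00.
XOR each byte with 0x5c: 03⊕5c=5f, 35⊕5c=69, 00⊕5c=5c, 00⊕5c=5c.

5f695c5c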